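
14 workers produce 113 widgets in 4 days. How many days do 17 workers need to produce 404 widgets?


Days ∝ work / workers, so d₂ = d₁ × (m₁/m₂) × (w₂/w₁)
Workers factor (inverse): 14/17 ≈ 0.8235
Work factor (direct): 404/113 ≈ 3.5752
d₂ = 4 × 14/17 × 404/113 = (4 × 14 × 404) / (17 × 113) = 22624/1921
≈ 11.78 days

11.78 days


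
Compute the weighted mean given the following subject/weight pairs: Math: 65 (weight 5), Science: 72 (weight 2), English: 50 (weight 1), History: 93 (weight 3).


Numerator = 65×5 + 72×2 + 50×1 + 93×3
= 325 + 144 + 50 + 279
= 798
Total weight = 11
Weighted avg = 798/11
= 72.55

72.55


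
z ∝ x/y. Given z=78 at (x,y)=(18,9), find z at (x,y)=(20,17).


z = k·x/y
Solve for k using the known point: k = z·y/x = 78×9/18 = 702/18 = 39.0000
Now evaluate at x=20, y=17:
z = k × 20 / 17 = (702 × 20) / (18 × 17) = 14040/306
≈ 45.8824

45.8824


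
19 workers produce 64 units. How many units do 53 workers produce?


Direct proportion: y/x = constant
k = 64/19 ≈ 3.3684
y₂ = k × 53 = 64 × 53 / 19 = 3392/19
≈ 178.53

178.53


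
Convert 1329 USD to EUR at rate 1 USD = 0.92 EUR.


Amount × rate = 1329 × 0.92
= 1222.68 EUR

1222.68 EUR


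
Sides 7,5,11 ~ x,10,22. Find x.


Scale factor = 10/5 = 2
Missing side = 7 × 2
= 14.0

14.0


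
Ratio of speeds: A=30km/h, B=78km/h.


Ratio = 30:78
GCD = 6
Simplified = 5:13
Time ratio (same distance) = 13:5
Speed ratio = 5:13

5:13


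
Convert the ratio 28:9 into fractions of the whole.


Total parts = 28 + 9 = 37
First part: 28/37 = 28/37
Second part: 9/37 = 9/37
= 28/37 and 9/37

28/37 and 9/37


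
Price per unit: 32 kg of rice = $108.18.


Unit rate = total / quantity
= 108.18 / 32
= $3.38 per unit

$3.38 per unit


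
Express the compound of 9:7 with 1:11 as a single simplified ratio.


Compound ratio = (9×1) : (7×11)
= 9:77
GCD = 1
= 9:77

9:77


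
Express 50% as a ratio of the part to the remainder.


50% means 50 parts out of 100; remainder = 50
Part : remainder = 50:50
GCD = 50
= 1:1

1:1


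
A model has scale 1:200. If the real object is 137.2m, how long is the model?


Model size = real / scale
= 137.2 / 200
= 0.6860 m

0.6860 m


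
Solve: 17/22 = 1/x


Cross multiply: 17 × x = 22 × 1
17x = 22
x = 22 / 17
= 1.29

1.29


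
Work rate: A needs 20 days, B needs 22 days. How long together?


Rate of A = 1/20 per day
Rate of B = 1/22 per day
Combined rate = 1/20 + 1/22 = 42/440 ≈ 0.0955 per day
Days = 1 / combined rate = 440/42
≈ 10.48 days

10.48 days


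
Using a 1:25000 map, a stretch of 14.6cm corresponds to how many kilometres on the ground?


Real distance = map distance × scale
= 14.6cm × 25000
= 365000 cm = 3650.0 m
= 3.650 km

3.650 km


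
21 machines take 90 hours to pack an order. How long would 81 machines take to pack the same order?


Inverse proportion: x × y = constant
k = 21 × 90 = 1890
y₂ = k / 81 = 1890 / 81
= 23.33

23.33


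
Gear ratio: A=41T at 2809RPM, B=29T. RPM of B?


Gear ratio = 41:29 = 41:29
RPM_B = RPM_A × (teeth_A / teeth_B)
= 2809 × (41/29)
= 3971.3 RPM

3971.3 RPM


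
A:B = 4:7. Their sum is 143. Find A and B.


Let A = 4k, B = 7k.
4k + 7k = 143
11k = 143 → k = 143/11 = 13
A = 4×13 = 52, B = 7×13 = 91
= A = 52, B = 91

A = 52, B = 91


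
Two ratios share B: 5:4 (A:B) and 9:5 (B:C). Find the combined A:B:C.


Match B: multiply A:B by 9 → 45:36
Multiply B:C by 4 → 36:20
Combined: 45:36:20
GCD = 1
= 45:36:20

45:36:20


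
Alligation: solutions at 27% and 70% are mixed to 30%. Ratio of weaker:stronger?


Let x parts of 27% mix with y parts of 70%.
27x + 70y = 30(x + y)
27x + 70y = 30x + 30y
x(27 - 30) = y(30 - 70)
x/y = (70 - 30)/(30 - 27) = 40/3
Simplify: 40:3
= 40:3

40:3


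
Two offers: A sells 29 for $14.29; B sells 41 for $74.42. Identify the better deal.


Deal A: $14.29/29 = $0.4928/unit
Deal B: $74.42/41 = $1.8151/unit
A is cheaper per unit
= Deal A

Deal A


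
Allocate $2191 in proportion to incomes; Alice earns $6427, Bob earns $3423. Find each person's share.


Total income = 6427 + 3423 = $9850
Alice: $2191 × 6427/9850 = $1429.60
Bob: $2191 × 3423/9850 = $761.40
= Alice: $1429.60, Bob: $761.40

Alice: $1429.60, Bob: $761.40


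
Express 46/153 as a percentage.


Percentage = (part / whole) × 100
= (46 / 153) × 100
≈ 30.07%

30.07%


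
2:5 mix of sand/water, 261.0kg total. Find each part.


Total parts = 2 + 5 = 7
sand: 261.0 × 2/7 = 74.6kg
water: 261.0 × 5/7 = 186.4kg
= 74.6kg and 186.4kg

74.6kg and 186.4kg


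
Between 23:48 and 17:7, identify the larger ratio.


23/48 = 0.4792
17/7 = 2.4286
0.4792 < 2.4286, so 23:48 is less
= 17:7

17:7


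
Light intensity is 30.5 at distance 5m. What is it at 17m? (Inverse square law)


I₁d₁² = I₂d₂²
I₂ = I₁ × (d₁/d₂)²
= 30.5 × (5/17)²
= 30.5 × 25/289
= 762.5/289
≈ 2.6384

2.6384


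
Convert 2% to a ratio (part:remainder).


2% means 2 parts out of 100; remainder = 98
Part : remainder = 2:98
GCD = 2
= 1:49

1:49


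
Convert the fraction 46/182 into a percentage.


Percentage = (part / whole) × 100
= (46 / 182) × 100
≈ 25.27%

25.27%


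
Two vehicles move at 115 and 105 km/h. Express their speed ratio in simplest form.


Ratio = 115:105
GCD = 5
Simplified = 23:21
Time ratio (same distance) = 21:23
Speed ratio = 23:21

23:21


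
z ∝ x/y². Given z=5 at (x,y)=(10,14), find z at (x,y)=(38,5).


z = k·x/y²
Solve for k using the known point: k = z·y²/x = 5×196/10 = 980/10 = 98.0000
Now evaluate at x=38, y=5:
z = k × 38 / 25 = (980 × 38) / (10 × 25) = 37240/250
= 148.9600

148.9600


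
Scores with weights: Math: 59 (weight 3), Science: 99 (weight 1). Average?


Numerator = 59×3 + 99×1
= 177 + 99
= 276
Total weight = 4
Weighted avg = 276/4
= 69.00

69.00


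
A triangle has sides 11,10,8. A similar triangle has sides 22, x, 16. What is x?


Scale factor = 22/11 = 2
Missing side = 10 × 2
= 20.0

20.0


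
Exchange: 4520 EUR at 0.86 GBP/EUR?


Amount × rate = 4520 × 0.86
= 3887.20 GBP

3887.20 GBP


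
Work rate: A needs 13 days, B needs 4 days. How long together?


Rate of A = 1/13 per day
Rate of B = 1/4 per day
Combined rate = 1/13 + 1/4 = 17/52 ≈ 0.3269 per day
Days = 1 / combined rate = 52/17
≈ 3.06 days

3.06 days


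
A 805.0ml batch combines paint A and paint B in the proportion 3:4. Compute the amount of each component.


Total parts = 3 + 4 = 7
paint A: 805.0 × 3/7 = 345.0ml
paint B: 805.0 × 4/7 = 460.0ml
= 345.0ml and 460.0ml

345.0ml and 460.0ml


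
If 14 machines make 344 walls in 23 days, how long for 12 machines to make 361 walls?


Days ∝ work / workers, so d₂ = d₁ × (m₁/m₂) × (w₂/w₁)
Workers factor (inverse): 14/12 ≈ 1.1667
Work factor (direct): 361/344 ≈ 1.0494
d₂ = 23 × 14/12 × 361/344 = (23 × 14 × 361) / (12 × 344) = 116242/4128
≈ 28.16 days

28.16 days


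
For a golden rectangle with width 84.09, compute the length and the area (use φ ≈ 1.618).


φ = (1 + √5) / 2 ≈ 1.618
Length = width × φ = 84.09 × 1.618 = 136.05762
≈ 136.06
Area = width × length = 84.09 × 136.05762 = 11441.0852658 ≈ 11441.09
= Length: 136.06, Area: 11441.09

Length: 136.06, Area: 11441.09


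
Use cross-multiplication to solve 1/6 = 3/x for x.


Cross multiply: 1 × x = 6 × 3
1x = 18
x = 18 / 1
= 18.00

18.00


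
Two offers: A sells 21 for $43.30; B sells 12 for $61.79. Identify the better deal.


Deal A: $43.30/21 = $2.0619/unit
Deal B: $61.79/12 = $5.1492/unit
A is cheaper per unit
= Deal A

Deal A


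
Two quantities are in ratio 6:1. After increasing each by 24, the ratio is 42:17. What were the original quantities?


Let A = 6k, B = 1k.
(6k + 24) / (1k + 24) = 42/17
Cross-multiply: 17(6k + 24) = 42(1k + 24)
102k + 408 = 42k + 1008
102k - 42k = 1008 - 408
60k = 600
k = 600/60 = 10
A = 6×10 = 60, B = 1×10 = 10
= A = 60, B = 10

A = 60, B = 10


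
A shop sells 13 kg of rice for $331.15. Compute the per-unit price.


Unit rate = total / quantity
= 331.15 / 13
= $25.47 per unit

$25.47 per unit


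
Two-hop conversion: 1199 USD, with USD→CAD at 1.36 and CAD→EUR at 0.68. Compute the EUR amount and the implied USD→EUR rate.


Step 1: 1199 USD × 1.36 = 1630.64 CAD
Step 2: 1630.64 CAD × 0.68 = 1108.84 EUR
Implied rate USD→EUR = 1.36 × 0.68 = 0.9248
= 1108.84 EUR; implied rate 0.9248 EUR/USD

1108.84 EUR; implied rate 0.9248 EUR/USD


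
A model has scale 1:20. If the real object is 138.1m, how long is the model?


Model size = real / scale
= 138.1 / 20
= 6.9050 m

6.9050 m


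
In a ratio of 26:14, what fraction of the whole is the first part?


Total parts = 26 + 14 = 40
First part: 26/40 = 13/20
= 13/20

13/20


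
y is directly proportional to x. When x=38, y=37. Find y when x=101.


Direct proportion: y/x = constant
k = 37/38 ≈ 0.9737
y₂ = k × 101 = 37 × 101 / 38 = 3737/38
≈ 98.34

98.34


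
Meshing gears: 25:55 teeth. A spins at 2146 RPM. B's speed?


Gear ratio = 25:55 = 5:11
RPM_B = RPM_A × (teeth_A / teeth_B)
= 2146 × (25/55)
= 975.5 RPM

975.5 RPM


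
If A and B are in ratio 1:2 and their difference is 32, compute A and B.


Let A = 1k, B = 2k.
2k - 1k = 32
1k = 32 → k = 32/1 = 32
A = 1×32 = 32, B = 2×32 = 64
= A = 32, B = 64

A = 32, B = 64


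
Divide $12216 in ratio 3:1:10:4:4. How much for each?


Total parts = 3 + 1 + 10 + 4 + 4 = 22
Part 1: 12216 × 3/22 = 1665.82
Part 2: 12216 × 1/22 = 555.27
Part 3: 12216 × 10/22 = 5552.73
Part 4: 12216 × 4/22 = 2221.09
Part 5: 12216 × 4/22 = 2221.09
= Part 1: $1665.82, Part 2: $555.27, Part 3: $5552.73, Part 4: $2221.09, Part 5: $2221.09

Part 1: $1665.82, Part 2: $555.27, Part 3: $5552.73, Part 4: $2221.09, Part 5: $2221.09


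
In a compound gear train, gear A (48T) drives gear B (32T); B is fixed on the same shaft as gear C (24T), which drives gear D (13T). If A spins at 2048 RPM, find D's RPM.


Stage 1: RPM_B = RPM_A × t_A/t_B = 2048 × 48/32 = 98304/32 = 3072.00
B and C share a shaft → RPM_C = RPM_B
Stage 2: RPM_D = RPM_C × t_C/t_D = RPM_A × (t_A×t_C)/(t_B×t_D)
Overall ratio = (48×24)/(32×13) = 1152/416
RPM_D = 2048 × 1152/416 = 2359296/416
≈ 5671.38 RPM

5671.38 RPM


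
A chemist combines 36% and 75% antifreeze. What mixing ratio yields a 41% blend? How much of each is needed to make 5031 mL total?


Let x parts of 36% mix with y parts of 75%.
36x + 75y = 41(x + y)
36x + 75y = 41x + 41y
x(36 - 41) = y(41 - 75)
x/y = (75 - 41)/(41 - 36) = 34/5
Simplify: 34:5
Total parts = 39; one part = 5031/39 = 129.00 mL
36% solution: 34×129.00 = 4386.00 mL
75% solution: 5×129.00 = 645.00 mL
= ratio 34:5; 4386.00 mL and 645.00 mL

ratio 34:5; 4386.00 mL and 645.00 mL


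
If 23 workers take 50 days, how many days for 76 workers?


Inverse proportion: x × y = constant
k = 23 × 50 = 1150
y₂ = k / 76 = 1150 / 76
= 15.13

15.13


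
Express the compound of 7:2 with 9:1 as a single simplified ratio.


Compound ratio = (7×9) : (2×1)
= 63:2
GCD = 1
= 63:2

63:2


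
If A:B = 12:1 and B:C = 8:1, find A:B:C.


Match B: multiply A:B by 8 → 96:8
Multiply B:C by 1 → 8:1
Combined: 96:8:1
GCD = 1
= 96:8:1

96:8:1


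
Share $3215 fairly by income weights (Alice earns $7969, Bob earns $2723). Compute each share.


Total income = 7969 + 2723 = $10692
Alice: $3215 × 7969/10692 = $2396.22
Bob: $3215 × 2723/10692 = $818.78
= Alice: $2396.22, Bob: $818.78

Alice: $2396.22, Bob: $818.78


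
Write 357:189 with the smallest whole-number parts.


GCD(357, 189) = 21
357/21 : 189/21
= 17:9

17:9


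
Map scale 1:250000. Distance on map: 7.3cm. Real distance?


Real distance = map distance × scale
= 7.3cm × 250000
= 1825000 cm = 18250.0 m
= 18.250 km

18.250 km


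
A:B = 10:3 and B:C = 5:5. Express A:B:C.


Match B: multiply A:B by 5 → 50:15
Multiply B:C by 3 → 15:15
Combined: 50:15:15
GCD = 5
= 10:3:3

10:3:3


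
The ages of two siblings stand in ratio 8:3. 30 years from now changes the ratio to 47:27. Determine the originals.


Let A = 8k, B = 3k.
(8k + 30) / (3k + 30) = 47/27
Cross-multiply: 27(8k + 30) = 47(3k + 30)
216k + 810 = 141k + 1410
216k - 141k = 1410 - 810
75k = 600
k = 600/75 = 8
A = 8×8 = 64, B = 3×8 = 24
= A = 64, B = 24

A = 64, B = 24


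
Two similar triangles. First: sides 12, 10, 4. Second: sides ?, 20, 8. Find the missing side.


Scale factor = 20/10 = 2
Missing side = 12 × 2
= 24.0

24.0


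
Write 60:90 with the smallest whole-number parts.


GCD(60, 90) = 30
60/30 : 90/30
= 2:3

2:3


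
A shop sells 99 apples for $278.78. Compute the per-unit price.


Unit rate = total / quantity
= 278.78 / 99
= $2.82 per unit

$2.82 per unit


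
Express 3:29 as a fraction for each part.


Total parts = 3 + 29 = 32
First part: 3/32 = 3/32
Second part: 29/32 = 29/32
= 3/32 and 29/32

3/32 and 29/32


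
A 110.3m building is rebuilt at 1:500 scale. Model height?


Model size = real / scale
= 110.3 / 500
= 0.2206 m

0.2206 m


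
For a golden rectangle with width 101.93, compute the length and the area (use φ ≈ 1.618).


φ = (1 + √5) / 2 ≈ 1.618
Length = width × φ = 101.93 × 1.618 = 164.92274
≈ 164.92
Area = width × length = 101.93 × 164.92274 = 16810.5748882 ≈ 16810.57
= Length: 164.92, Area: 16810.57

Length: 164.92, Area: 16810.57


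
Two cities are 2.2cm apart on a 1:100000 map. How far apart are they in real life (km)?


Real distance = map distance × scale
= 2.2cm × 100000
= 220000 cm = 2200.0 m
= 2.200 km

2.200 km


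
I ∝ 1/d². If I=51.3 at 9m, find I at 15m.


I₁d₁² = I₂d₂²
I₂ = I₁ × (d₁/d₂)²
= 51.3 × (9/15)²
= 51.3 × 81/225
= 4155.3/225
= 18.4680

18.4680


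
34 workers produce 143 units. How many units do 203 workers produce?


Direct proportion: y/x = constant
k = 143/34 ≈ 4.2059
y₂ = k × 203 = 143 × 203 / 34 = 29029/34
≈ 853.79

853.79


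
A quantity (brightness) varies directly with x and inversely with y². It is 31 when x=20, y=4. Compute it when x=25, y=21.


z = k·x/y²
Solve for k using the known point: k = z·y²/x = 31×16/20 = 496/20 = 24.8000
Now evaluate at x=25, y=21:
z = k × 25 / 441 = (496 × 25) / (20 × 441) = 12400/8820
≈ 1.4059

1.4059


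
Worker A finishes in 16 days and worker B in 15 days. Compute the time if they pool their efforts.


Rate of A = 1/16 per day
Rate of B = 1/15 per day
Combined rate = 1/16 + 1/15 = 31/240 ≈ 0.1292 per day
Days = 1 / combined rate = 240/31
≈ 7.74 days

7.74 days


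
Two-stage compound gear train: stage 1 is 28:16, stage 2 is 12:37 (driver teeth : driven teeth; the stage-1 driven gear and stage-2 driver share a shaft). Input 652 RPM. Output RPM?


Stage 1: RPM_B = RPM_A × t_A/t_B = 652 × 28/16 = 18256/16 = 1141.00
B and C share a shaft → RPM_C = RPM_B
Stage 2: RPM_D = RPM_C × t_C/t_D = RPM_A × (t_A×t_C)/(t_B×t_D)
Overall ratio = (28×12)/(16×37) = 336/592
RPM_D = 652 × 336/592 = 219072/592
≈ 370.05 RPM

370.05 RPM


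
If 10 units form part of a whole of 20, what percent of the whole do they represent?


Percentage = (part / whole) × 100
= (10 / 20) × 100
= 50.00%

50.00%


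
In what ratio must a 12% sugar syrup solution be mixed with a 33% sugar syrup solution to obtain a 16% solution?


Let x parts of 12% mix with y parts of 33%.
12x + 33y = 16(x + y)
12x + 33y = 16x + 16y
x(12 - 16) = y(16 - 33)
x/y = (33 - 16)/(16 - 12) = 17/4
Simplify: 17:4
= 17:4

17:4


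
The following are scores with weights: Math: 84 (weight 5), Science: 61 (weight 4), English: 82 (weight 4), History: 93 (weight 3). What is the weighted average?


Numerator = 84×5 + 61×4 + 82×4 + 93×3
= 420 + 244 + 328 + 279
= 1271
Total weight = 16
Weighted avg = 1271/16
= 79.44

79.44


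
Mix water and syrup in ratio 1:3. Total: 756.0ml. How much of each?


Total parts = 1 + 3 = 4
water: 756.0 × 1/4 = 189.0ml
syrup: 756.0 × 3/4 = 567.0ml
= 189.0ml and 567.0ml

189.0ml and 567.0ml


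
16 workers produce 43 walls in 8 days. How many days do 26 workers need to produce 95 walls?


Days ∝ work / workers, so d₂ = d₁ × (m₁/m₂) × (w₂/w₁)
Workers factor (inverse): 16/26 ≈ 0.6154
Work factor (direct): 95/43 ≈ 2.2093
d₂ = 8 × 16/26 × 95/43 = (8 × 16 × 95) / (26 × 43) = 12160/1118
≈ 10.88 days

10.88 days


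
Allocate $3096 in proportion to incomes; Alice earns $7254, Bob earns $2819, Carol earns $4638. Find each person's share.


Total income = 7254 + 2819 + 4638 = $14711
Alice: $3096 × 7254/14711 = $1526.64
Bob: $3096 × 2819/14711 = $593.27
Carol: $3096 × 4638/14711 = $976.09
= Alice: $1526.64, Bob: $593.27, Carol: $976.09

Alice: $1526.64, Bob: $593.27, Carol: $976.09


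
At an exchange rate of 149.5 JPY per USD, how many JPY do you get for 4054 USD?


Amount × rate = 4054 × 149.5
= 606073.00 JPY

606073.00 JPY


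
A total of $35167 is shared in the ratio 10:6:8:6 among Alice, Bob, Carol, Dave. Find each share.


Total parts = 10 + 6 + 8 + 6 = 30
Alice: 35167 × 10/30 = 11722.33
Bob: 35167 × 6/30 = 7033.40
Carol: 35167 × 8/30 = 9377.87
Dave: 35167 × 6/30 = 7033.40
= Alice: $11722.33, Bob: $7033.40, Carol: $9377.87, Dave: $7033.40

Alice: $11722.33, Bob: $7033.40, Carol: $9377.87, Dave: $7033.40


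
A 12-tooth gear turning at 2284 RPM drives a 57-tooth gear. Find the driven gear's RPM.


Gear ratio = 12:57 = 4:19
RPM_B = RPM_A × (teeth_A / teeth_B)
= 2284 × (12/57)
= 480.8 RPM

480.8 RPM


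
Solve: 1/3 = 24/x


Cross multiply: 1 × x = 3 × 24
1x = 72
x = 72 / 1
= 72.00

72.00


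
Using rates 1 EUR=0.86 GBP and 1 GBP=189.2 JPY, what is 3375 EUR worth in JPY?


Step 1: 3375 EUR × 0.86 = 2902.50 GBP
Step 2: 2902.50 GBP × 189.2 = 549153.00 JPY
Implied rate EUR→JPY = 0.86 × 189.2 = 162.7120
= 549153.00 JPY

549153.00 JPY


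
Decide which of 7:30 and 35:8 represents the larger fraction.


7/30 = 0.2333
35/8 = 4.3750
0.2333 < 4.3750, so 7:30 is less
= 35:8

35:8


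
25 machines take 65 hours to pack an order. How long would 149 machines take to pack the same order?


Inverse proportion: x × y = constant
k = 25 × 65 = 1625
y₂ = k / 149 = 1625 / 149
= 10.91

10.91


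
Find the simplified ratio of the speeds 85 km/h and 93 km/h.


Ratio = 85:93
GCD = 1
Simplified = 85:93
Time ratio (same distance) = 93:85
Speed ratio = 85:93

85:93


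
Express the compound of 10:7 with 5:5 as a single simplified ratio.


Compound ratio = (10×5) : (7×5)
= 50:35
GCD = 5
= 10:7

10:7


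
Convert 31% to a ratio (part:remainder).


31% means 31 parts out of 100; remainder = 69
Part : remainder = 31:69
GCD = 1
= 31:69

31:69


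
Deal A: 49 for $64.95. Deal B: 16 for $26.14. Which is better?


Deal A: $64.95/49 = $1.3255/unit
Deal B: $26.14/16 = $1.6338/unit
A is cheaper per unit
= Deal A

Deal A


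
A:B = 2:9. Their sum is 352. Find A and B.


Let A = 2k, B = 9k.
2k + 9k = 352
11k = 352 → k = 352/11 = 32
A = 2×32 = 64, B = 9×32 = 288
= A = 64, B = 288

A = 64, B = 288


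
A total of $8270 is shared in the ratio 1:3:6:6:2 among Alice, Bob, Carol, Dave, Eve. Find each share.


Total parts = 1 + 3 + 6 + 6 + 2 = 18
Alice: 8270 × 1/18 = 459.44
Bob: 8270 × 3/18 = 1378.33
Carol: 8270 × 6/18 = 2756.67
Dave: 8270 × 6/18 = 2756.67
Eve: 8270 × 2/18 = 918.89
= Alice: $459.44, Bob: $1378.33, Carol: $2756.67, Dave: $2756.67, Eve: $918.89

Alice: $459.44, Bob: $1378.33, Carol: $2756.67, Dave: $2756.67, Eve: $918.89


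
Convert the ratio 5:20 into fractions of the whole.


Total parts = 5 + 20 = 25
First part: 5/25 = 1/5
Second part: 20/25 = 4/5
= 1/5 and 4/5

1/5 and 4/5


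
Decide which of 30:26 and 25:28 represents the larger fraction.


30/26 = 1.1538
25/28 = 0.8929
1.1538 > 0.8929, so 30:26 is greater
= 30:26

30:26


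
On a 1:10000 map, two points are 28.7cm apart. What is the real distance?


Real distance = map distance × scale
= 28.7cm × 10000
= 287000 cm = 2870.0 m
= 2.870 km

2.870 km


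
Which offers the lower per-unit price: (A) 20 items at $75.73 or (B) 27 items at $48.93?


Deal A: $75.73/20 = $3.7865/unit
Deal B: $48.93/27 = $1.8122/unit
B is cheaper per unit
= Deal B

Deal B


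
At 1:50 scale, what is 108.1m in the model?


Model size = real / scale
= 108.1 / 50
= 2.1620 m

2.1620 m


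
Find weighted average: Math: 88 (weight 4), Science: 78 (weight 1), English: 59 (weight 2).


Numerator = 88×4 + 78×1 + 59×2
= 352 + 78 + 118
= 548
Total weight = 7
Weighted avg = 548/7
= 78.29

78.29


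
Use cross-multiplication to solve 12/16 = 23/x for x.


Cross multiply: 12 × x = 16 × 23
12x = 368
x = 368 / 12
= 30.67

30.67


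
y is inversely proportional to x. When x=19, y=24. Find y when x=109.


Inverse proportion: x × y = constant
k = 19 × 24 = 456
y₂ = k / 109 = 456 / 109
= 4.18

4.18


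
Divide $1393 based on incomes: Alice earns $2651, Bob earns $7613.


Total income = 2651 + 7613 = $10264
Alice: $1393 × 2651/10264 = $359.79
Bob: $1393 × 7613/10264 = $1033.21
= Alice: $359.79, Bob: $1033.21

Alice: $359.79, Bob: $1033.21


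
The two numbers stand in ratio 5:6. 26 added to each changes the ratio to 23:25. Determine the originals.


Let A = 5k, B = 6k.
(5k + 26) / (6k + 26) = 23/25
Cross-multiply: 25(5k + 26) = 23(6k + 26)
125k + 650 = 138k + 598
125k - 138k = 598 - 650
-13k = -52
k = -52/-13 = 4
A = 5×4 = 20, B = 6×4 = 24
= A = 20, B = 24

A = 20, B = 24


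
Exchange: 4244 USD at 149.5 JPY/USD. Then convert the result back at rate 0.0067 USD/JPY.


Amount × rate = 4244 × 149.5 = 634478.00 JPY
Round-trip: 634478.00 × 0.0067 = 4251.00 USD
= 634478.00 JPY, then 4251.00 USD

634478.00 JPY, then 4251.00 USD


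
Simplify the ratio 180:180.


GCD(180, 180) = 180
180/180 : 180/180
= 1:1

1:1


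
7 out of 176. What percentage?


Percentage = (part / whole) × 100
= (7 / 176) × 100
≈ 3.98%

3.98%


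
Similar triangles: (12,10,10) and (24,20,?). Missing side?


Scale factor = 24/12 = 2
Missing side = 10 × 2
= 20.0

20.0


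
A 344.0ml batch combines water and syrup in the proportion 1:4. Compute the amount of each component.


Total parts = 1 + 4 = 5
water: 344.0 × 1/5 = 68.8ml
syrup: 344.0 × 4/5 = 275.2ml
= 68.8ml and 275.2ml

68.8ml and 275.2ml


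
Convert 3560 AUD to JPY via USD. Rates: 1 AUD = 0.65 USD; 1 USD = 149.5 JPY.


Step 1: 3560 AUD × 0.65 = 2314.00 USD
Step 2: 2314.00 USD × 149.5 = 345943.00 JPY
Implied rate AUD→JPY = 0.65 × 149.5 = 97.1750
= 345943.00 JPY

345943.00 JPY


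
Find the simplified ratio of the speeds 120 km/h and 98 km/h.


Ratio = 120:98
GCD = 2
Simplified = 60:49
Time ratio (same distance) = 49:60
Speed ratio = 60:49

60:49


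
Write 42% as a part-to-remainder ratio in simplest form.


42% means 42 parts out of 100; remainder = 58
Part : remainder = 42:58
GCD = 2
= 21:29

21:29


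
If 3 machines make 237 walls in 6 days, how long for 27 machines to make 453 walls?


Days ∝ work / workers, so d₂ = d₁ × (m₁/m₂) × (w₂/w₁)
Workers factor (inverse): 3/27 ≈ 0.1111
Work factor (direct): 453/237 ≈ 1.9114
d₂ = 6 × 3/27 × 453/237 = (6 × 3 × 453) / (27 × 237) = 8154/6399
≈ 1.27 days

1.27 days


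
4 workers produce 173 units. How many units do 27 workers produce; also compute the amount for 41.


Direct proportion: y/x = constant
k = 173/4 = 43.2500
y at x=27: k × 27 = 173 × 27 / 4 = 4671/4 = 1167.75
y at x=41: k × 41 = 173 × 41 / 4 = 7093/4 = 1773.25
= 1167.75 and 1773.25

1167.75 and 1773.25


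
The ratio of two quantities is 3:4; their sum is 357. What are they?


Let A = 3k, B = 4k.
3k + 4k = 357
7k = 357 → k = 357/7 = 51
A = 3×51 = 153, B = 4×51 = 204
= A = 153, B = 204

A = 153, B = 204


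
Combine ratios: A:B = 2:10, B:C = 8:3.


Match B: multiply A:B by 8 → 16:80
Multiply B:C by 10 → 80:30
Combined: 16:80:30
GCD = 2
= 8:40:15

8:40:15


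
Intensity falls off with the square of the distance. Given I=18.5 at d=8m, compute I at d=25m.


I₁d₁² = I₂d₂²
I₂ = I₁ × (d₁/d₂)²
= 18.5 × (8/25)²
= 18.5 × 64/625
= 1184/625
= 1.8944

1.8944


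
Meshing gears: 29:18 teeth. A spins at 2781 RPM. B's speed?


Gear ratio = 29:18 = 29:18
RPM_B = RPM_A × (teeth_A / teeth_B)
= 2781 × (29/18)
= 4480.5 RPM

4480.5 RPM


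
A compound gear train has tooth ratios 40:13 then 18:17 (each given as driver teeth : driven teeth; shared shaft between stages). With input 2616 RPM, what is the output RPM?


Stage 1: RPM_B = RPM_A × t_A/t_B = 2616 × 40/13 = 104640/13 ≈ 8049.23
B and C share a shaft → RPM_C = RPM_B
Stage 2: RPM_D = RPM_C × t_C/t_D = RPM_A × (t_A×t_C)/(t_B×t_D)
Overall ratio = (40×18)/(13×17) = 720/221
RPM_D = 2616 × 720/221 = 1883520/221
≈ 8522.71 RPM

8522.71 RPM


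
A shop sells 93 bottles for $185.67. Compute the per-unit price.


Unit rate = total / quantity
= 185.67 / 93
= $2.00 per unit

$2.00 per unit


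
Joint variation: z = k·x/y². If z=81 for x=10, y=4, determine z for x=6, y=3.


z = k·x/y²
Solve for k using the known point: k = z·y²/x = 81×16/10 = 1296/10 = 129.6000
Now evaluate at x=6, y=3:
z = k × 6 / 9 = (1296 × 6) / (10 × 9) = 7776/90
= 86.4000

86.4000


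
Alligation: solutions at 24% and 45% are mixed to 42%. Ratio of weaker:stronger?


Let x parts of 24% mix with y parts of 45%.
24x + 45y = 42(x + y)
24x + 45y = 42x + 42y
x(24 - 42) = y(42 - 45)
x/y = (45 - 42)/(42 - 24) = 3/18
Simplify: 1:6
= 1:6

1:6


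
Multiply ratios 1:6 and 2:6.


Compound ratio = (1×2) : (6×6)
= 2:36
GCD = 2
= 1:18

1:18


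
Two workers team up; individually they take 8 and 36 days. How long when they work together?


Rate of A = 1/8 per day
Rate of B = 1/36 per day
Combined rate = 1/8 + 1/36 = 44/288 ≈ 0.1528 per day
Days = 1 / combined rate = 288/44
≈ 6.55 days

6.55 days


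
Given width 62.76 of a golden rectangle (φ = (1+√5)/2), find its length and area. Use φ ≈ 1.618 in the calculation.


φ = (1 + √5) / 2 ≈ 1.618
Length = width × φ = 62.76 × 1.618 = 101.54568
≈ 101.55
Area = width × length = 62.76 × 101.54568 = 6373.0068768 ≈ 6373.01
= Length: 101.55, Area: 6373.01

Length: 101.55, Area: 6373.01


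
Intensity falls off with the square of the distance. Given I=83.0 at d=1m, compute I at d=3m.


I₁d₁² = I₂d₂²
I₂ = I₁ × (d₁/d₂)²
= 83.0 × (1/3)²
= 83.0 × 1/9
= 83/9
≈ 9.2222

9.2222


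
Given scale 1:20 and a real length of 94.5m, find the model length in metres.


Model size = real / scale
= 94.5 / 20
= 4.7250 m

4.7250 m


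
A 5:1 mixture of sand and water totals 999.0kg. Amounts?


Total parts = 5 + 1 = 6
sand: 999.0 × 5/6 = 832.5kg
water: 999.0 × 1/6 = 166.5kg
= 832.5kg and 166.5kg

832.5kg and 166.5kg


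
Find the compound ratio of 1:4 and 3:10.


Compound ratio = (1×3) : (4×10)
= 3:40
GCD = 1
= 3:40

3:40


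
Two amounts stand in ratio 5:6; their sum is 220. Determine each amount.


Let A = 5k, B = 6k.
5k + 6k = 220
11k = 220 → k = 220/11 = 20
A = 5×20 = 100, B = 6×20 = 120
= A = 100, B = 120

A = 100, B = 120


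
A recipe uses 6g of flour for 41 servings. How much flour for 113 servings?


Direct proportion: y/x = constant
k = 6/41 ≈ 0.1463
y₂ = k × 113 = 6 × 113 / 41 = 678/41
≈ 16.54

16.54


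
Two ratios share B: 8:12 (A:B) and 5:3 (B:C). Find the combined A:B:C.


Match B: multiply A:B by 5 → 40:60
Multiply B:C by 12 → 60:36
Combined: 40:60:36
GCD = 4
= 10:15:9

10:15:9


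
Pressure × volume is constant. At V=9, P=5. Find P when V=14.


Inverse proportion: x × y = constant
k = 9 × 5 = 45
y₂ = k / 14 = 45 / 14
= 3.21

3.21


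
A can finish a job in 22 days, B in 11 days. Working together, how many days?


Rate of A = 1/22 per day
Rate of B = 1/11 per day
Combined rate = 1/22 + 1/11 = 33/242 ≈ 0.1364 per day
Days = 1 / combined rate = 242/33
≈ 7.33 days

7.33 days


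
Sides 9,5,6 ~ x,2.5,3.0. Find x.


Scale factor = 2.5/5 = 0.5
Missing side = 9 × 0.5
= 4.5

4.5


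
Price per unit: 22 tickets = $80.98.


Unit rate = total / quantity
= 80.98 / 22
= $3.68 per unit

$3.68 per unit


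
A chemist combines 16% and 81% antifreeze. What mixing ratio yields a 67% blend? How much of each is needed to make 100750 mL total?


Let x parts of 16% mix with y parts of 81%.
16x + 81y = 67(x + y)
16x + 81y = 67x + 67y
x(16 - 67) = y(67 - 81)
x/y = (81 - 67)/(67 - 16) = 14/51
Simplify: 14:51
Total parts = 65; one part = 100750/65 = 1550.00 mL
16% solution: 14×1550.00 = 21700.00 mL
81% solution: 51×1550.00 = 79050.00 mL
= ratio 14:51; 21700.00 mL and 79050.00 mL

ratio 14:51; 21700.00 mL and 79050.00 mL


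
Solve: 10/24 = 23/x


Cross multiply: 10 × x = 24 × 23
10x = 552
x = 552 / 10
= 55.20

55.20


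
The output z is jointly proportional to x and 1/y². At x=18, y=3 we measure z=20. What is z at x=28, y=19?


z = k·x/y²
Solve for k using the known point: k = z·y²/x = 20×9/18 = 180/18 = 10.0000
Now evaluate at x=28, y=19:
z = k × 28 / 361 = (180 × 28) / (18 × 361) = 5040/6498
≈ 0.7756

0.7756


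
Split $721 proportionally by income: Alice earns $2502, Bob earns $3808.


Total income = 2502 + 3808 = $6310
Alice: $721 × 2502/6310 = $285.89
Bob: $721 × 3808/6310 = $435.11
= Alice: $285.89, Bob: $435.11

Alice: $285.89, Bob: $435.11


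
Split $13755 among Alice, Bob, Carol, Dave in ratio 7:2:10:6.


Total parts = 7 + 2 + 10 + 6 = 25
Alice: 13755 × 7/25 = 3851.40
Bob: 13755 × 2/25 = 1100.40
Carol: 13755 × 10/25 = 5502.00
Dave: 13755 × 6/25 = 3301.20
= Alice: $3851.40, Bob: $1100.40, Carol: $5502.00, Dave: $3301.20

Alice: $3851.40, Bob: $1100.40, Carol: $5502.00, Dave: $3301.20


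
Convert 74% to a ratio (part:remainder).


74% means 74 parts out of 100; remainder = 26
Part : remainder = 74:26
GCD = 2
= 37:13

37:13


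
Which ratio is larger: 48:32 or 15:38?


48/32 = 1.5000
15/38 = 0.3947
1.5000 > 0.3947, so 48:32 is greater
= 48:32

48:32


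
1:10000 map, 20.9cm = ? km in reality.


Real distance = map distance × scale
= 20.9cm × 10000
= 209000 cm = 2090.0 m
= 2.090 km

2.090 km


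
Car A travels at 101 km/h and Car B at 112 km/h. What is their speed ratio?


Ratio = 101:112
GCD = 1
Simplified = 101:112
Time ratio (same distance) = 112:101
Speed ratio = 101:112

101:112


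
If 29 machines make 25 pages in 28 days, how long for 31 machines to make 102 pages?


Days ∝ work / workers, so d₂ = d₁ × (m₁/m₂) × (w₂/w₁)
Workers factor (inverse): 29/31 ≈ 0.9355
Work factor (direct): 102/25 = 4.0800
d₂ = 28 × 29/31 × 102/25 = (28 × 29 × 102) / (31 × 25) = 82824/775
≈ 106.87 days

106.87 days


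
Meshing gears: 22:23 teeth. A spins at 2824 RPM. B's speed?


Gear ratio = 22:23 = 22:23
RPM_B = RPM_A × (teeth_A / teeth_B)
= 2824 × (22/23)
= 2701.2 RPM

2701.2 RPM


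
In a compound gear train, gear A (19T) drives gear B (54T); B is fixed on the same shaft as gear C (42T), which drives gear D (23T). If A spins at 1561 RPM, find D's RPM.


Stage 1: RPM_B = RPM_A × t_A/t_B = 1561 × 19/54 = 29659/54 ≈ 549.24
B and C share a shaft → RPM_C = RPM_B
Stage 2: RPM_D = RPM_C × t_C/t_D = RPM_A × (t_A×t_C)/(t_B×t_D)
Overall ratio = (19×42)/(54×23) = 798/1242
RPM_D = 1561 × 798/1242 = 1245678/1242
≈ 1002.96 RPM

1002.96 RPM


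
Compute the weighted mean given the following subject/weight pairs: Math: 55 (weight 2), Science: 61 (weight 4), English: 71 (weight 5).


Numerator = 55×2 + 61×4 + 71×5
= 110 + 244 + 355
= 709
Total weight = 11
Weighted avg = 709/11
= 64.45

64.45


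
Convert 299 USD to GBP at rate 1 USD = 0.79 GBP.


Amount × rate = 299 × 0.79
= 236.21 GBP

236.21 GBP


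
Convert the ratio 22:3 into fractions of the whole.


Total parts = 22 + 3 = 25
First part: 22/25 = 22/25
Second part: 3/25 = 3/25
= 22/25 and 3/25

22/25 and 3/25


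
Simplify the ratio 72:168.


GCD(72, 168) = 24
72/24 : 168/24
= 3:7

3:7


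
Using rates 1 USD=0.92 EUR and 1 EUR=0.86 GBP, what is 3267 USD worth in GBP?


Step 1: 3267 USD × 0.92 = 3005.64 EUR
Step 2: 3005.64 EUR × 0.86 = 2584.85 GBP
Implied rate USD→GBP = 0.92 × 0.86 = 0.7912
= 2584.85 GBP

2584.85 GBP


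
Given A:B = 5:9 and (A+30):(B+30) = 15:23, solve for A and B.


Let A = 5k, B = 9k.
(5k + 30) / (9k + 30) = 15/23
Cross-multiply: 23(5k + 30) = 15(9k + 30)
115k + 690 = 135k + 450
115k - 135k = 450 - 690
-20k = -240
k = -240/-20 = 12
A = 5×12 = 60, B = 9×12 = 108
= A = 60, B = 108

A = 60, B = 108


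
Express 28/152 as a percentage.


Percentage = (part / whole) × 100
= (28 / 152) × 100
≈ 18.42%

18.42%


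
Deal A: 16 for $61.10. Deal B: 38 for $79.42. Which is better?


Deal A: $61.10/16 = $3.8188/unit
Deal B: $79.42/38 = $2.0900/unit
B is cheaper per unit
= Deal B

Deal B


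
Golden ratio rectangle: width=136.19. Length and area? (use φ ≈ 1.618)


φ = (1 + √5) / 2 ≈ 1.618
Length = width × φ = 136.19 × 1.618 = 220.35542
≈ 220.36
Area = width × length = 136.19 × 220.35542 = 30010.2046498 ≈ 30010.20
= Length: 220.36, Area: 30010.20

Length: 220.36, Area: 30010.20


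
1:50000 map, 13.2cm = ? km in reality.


Real distance = map distance × scale
= 13.2cm × 50000
= 660000 cm = 6600.0 m
= 6.600 km

6.600 km


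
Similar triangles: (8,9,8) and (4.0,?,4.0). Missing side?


Scale factor = 4.0/8 = 0.5
Missing side = 9 × 0.5
= 4.5

4.5


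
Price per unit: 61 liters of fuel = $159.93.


Unit rate = total / quantity
= 159.93 / 61
= $2.62 per unit

$2.62 per unit


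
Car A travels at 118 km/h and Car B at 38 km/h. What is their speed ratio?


Ratio = 118:38
GCD = 2
Simplified = 59:19
Time ratio (same distance) = 19:59
Speed ratio = 59:19

59:19


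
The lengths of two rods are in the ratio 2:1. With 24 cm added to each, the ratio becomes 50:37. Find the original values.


Let A = 2k, B = 1k.
(2k + 24) / (1k + 24) = 50/37
Cross-multiply: 37(2k + 24) = 50(1k + 24)
74k + 888 = 50k + 1200
74k - 50k = 1200 - 888
24k = 312
k = 312/24 = 13
A = 2×13 = 26, B = 1×13 = 13
= A = 26, B = 13

A = 26, B = 13


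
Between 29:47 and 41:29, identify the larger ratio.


29/47 = 0.6170
41/29 = 1.4138
0.6170 < 1.4138, so 29:47 is less
= 41:29

41:29


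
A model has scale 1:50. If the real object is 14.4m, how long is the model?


Model size = real / scale
= 14.4 / 50
= 0.2880 m

0.2880 m


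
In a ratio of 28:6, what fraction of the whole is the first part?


Total parts = 28 + 6 = 34
First part: 28/34 = 14/17
= 14/17

14/17


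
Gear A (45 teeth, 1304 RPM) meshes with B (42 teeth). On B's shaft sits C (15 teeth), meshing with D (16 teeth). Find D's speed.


Stage 1: RPM_B = RPM_A × t_A/t_B = 1304 × 45/42 = 58680/42 ≈ 1397.14
B and C share a shaft → RPM_C = RPM_B
Stage 2: RPM_D = RPM_C × t_C/t_D = RPM_A × (t_A×t_C)/(t_B×t_D)
Overall ratio = (45×15)/(42×16) = 675/672
RPM_D = 1304 × 675/672 = 880200/672
≈ 1309.82 RPM

1309.82 RPM


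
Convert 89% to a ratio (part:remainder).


89% means 89 parts out of 100; remainder = 11
Part : remainder = 89:11
GCD = 1
= 89:11

89:11


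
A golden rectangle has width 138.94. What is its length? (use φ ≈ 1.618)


φ = (1 + √5) / 2 ≈ 1.618
Length = width × φ = 138.94 × 1.618 = 224.80492
≈ 224.80

224.80


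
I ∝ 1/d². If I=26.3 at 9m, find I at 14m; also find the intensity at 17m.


I₁d₁² = I₂d₂²
I at 14m = 26.3 × (9/14)² = 26.3 × 81/196 = 2130.3/196 ≈ 10.8689
I at 17m = 26.3 × (9/17)² = 26.3 × 81/289 = 2130.3/289 ≈ 7.3713
= 10.8689 and 7.3713

10.8689 and 7.3713


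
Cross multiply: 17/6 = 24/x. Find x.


Cross multiply: 17 × x = 6 × 24
17x = 144
x = 144 / 17
= 8.47

8.47


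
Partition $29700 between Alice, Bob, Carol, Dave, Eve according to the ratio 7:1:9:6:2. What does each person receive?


Total parts = 7 + 1 + 9 + 6 + 2 = 25
Alice: 29700 × 7/25 = 8316.00
Bob: 29700 × 1/25 = 1188.00
Carol: 29700 × 9/25 = 10692.00
Dave: 29700 × 6/25 = 7128.00
Eve: 29700 × 2/25 = 2376.00
= Alice: $8316.00, Bob: $1188.00, Carol: $10692.00, Dave: $7128.00, Eve: $2376.00

Alice: $8316.00, Bob: $1188.00, Carol: $10692.00, Dave: $7128.00, Eve: $2376.00


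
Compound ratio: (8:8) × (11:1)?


Compound ratio = (8×11) : (8×1)
= 88:8
GCD = 8
= 11:1

11:1


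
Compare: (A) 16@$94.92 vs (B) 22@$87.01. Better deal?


Deal A: $94.92/16 = $5.9325/unit
Deal B: $87.01/22 = $3.9550/unit
B is cheaper per unit
= Deal B

Deal B


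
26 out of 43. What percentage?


Percentage = (part / whole) × 100
= (26 / 43) × 100
≈ 60.47%

60.47%


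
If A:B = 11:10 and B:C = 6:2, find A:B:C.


Match B: multiply A:B by 6 → 66:60
Multiply B:C by 10 → 60:20
Combined: 66:60:20
GCD = 2
= 33:30:10

33:30:10


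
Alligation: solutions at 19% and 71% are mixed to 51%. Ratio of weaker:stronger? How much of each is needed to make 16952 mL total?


Let x parts of 19% mix with y parts of 71%.
19x + 71y = 51(x + y)
19x + 71y = 51x + 51y
x(19 - 51) = y(51 - 71)
x/y = (71 - 51)/(51 - 19) = 20/32
Simplify: 5:8
Total parts = 13; one part = 16952/13 = 1304.00 mL
19% solution: 5×1304.00 = 6520.00 mL
71% solution: 8×1304.00 = 10432.00 mL
= ratio 5:8; 6520.00 mL and 10432.00 mL

ratio 5:8; 6520.00 mL and 10432.00 mL


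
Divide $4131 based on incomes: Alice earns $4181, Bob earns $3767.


Total income = 4181 + 3767 = $7948
Alice: $4131 × 4181/7948 = $2173.09
Bob: $4131 × 3767/7948 = $1957.91
= Alice: $2173.09, Bob: $1957.91

Alice: $2173.09, Bob: $1957.91


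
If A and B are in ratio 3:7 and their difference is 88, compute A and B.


Let A = 3k, B = 7k.
7k - 3k = 88
4k = 88 → k = 88/4 = 22
A = 3×22 = 66, B = 7×22 = 154
= A = 66, B = 154

A = 66, B = 154


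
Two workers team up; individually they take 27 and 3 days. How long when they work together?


Rate of A = 1/27 per day
Rate of B = 1/3 per day
Combined rate = 1/27 + 1/3 = 30/81 ≈ 0.3704 per day
Days = 1 / combined rate = 81/30
= 2.70 days

2.70 days


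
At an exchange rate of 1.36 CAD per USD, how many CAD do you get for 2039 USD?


Amount × rate = 2039 × 1.36
= 2773.04 CAD

2773.04 CAD


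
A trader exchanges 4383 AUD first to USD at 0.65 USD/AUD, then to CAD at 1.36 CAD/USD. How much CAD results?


Step 1: 4383 AUD × 0.65 = 2848.95 USD
Step 2: 2848.95 USD × 1.36 = 3874.57 CAD
Implied rate AUD→CAD = 0.65 × 1.36 = 0.8840
= 3874.57 CAD

3874.57 CAD


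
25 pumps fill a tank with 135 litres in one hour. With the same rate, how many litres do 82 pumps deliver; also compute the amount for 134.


Direct proportion: y/x = constant
k = 135/25 = 5.4000
y at x=82: k × 82 = 135 × 82 / 25 = 11070/25 = 442.80
y at x=134: k × 134 = 135 × 134 / 25 = 18090/25 = 723.60
= 442.80 and 723.60

442.80 and 723.60


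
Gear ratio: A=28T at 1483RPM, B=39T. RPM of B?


Gear ratio = 28:39 = 28:39
RPM_B = RPM_A × (teeth_A / teeth_B)
= 1483 × (28/39)
= 1064.7 RPM

1064.7 RPM


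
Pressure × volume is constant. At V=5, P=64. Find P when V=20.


Inverse proportion: x × y = constant
k = 5 × 64 = 320
y₂ = k / 20 = 320 / 20
= 16.00

16.00


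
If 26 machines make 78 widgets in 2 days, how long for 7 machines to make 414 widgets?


Days ∝ work / workers, so d₂ = d₁ × (m₁/m₂) × (w₂/w₁)
Workers factor (inverse): 26/7 ≈ 3.7143
Work factor (direct): 414/78 ≈ 5.3077
d₂ = 2 × 26/7 × 414/78 = (2 × 26 × 414) / (7 × 78) = 21528/546
≈ 39.43 days

39.43 days
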